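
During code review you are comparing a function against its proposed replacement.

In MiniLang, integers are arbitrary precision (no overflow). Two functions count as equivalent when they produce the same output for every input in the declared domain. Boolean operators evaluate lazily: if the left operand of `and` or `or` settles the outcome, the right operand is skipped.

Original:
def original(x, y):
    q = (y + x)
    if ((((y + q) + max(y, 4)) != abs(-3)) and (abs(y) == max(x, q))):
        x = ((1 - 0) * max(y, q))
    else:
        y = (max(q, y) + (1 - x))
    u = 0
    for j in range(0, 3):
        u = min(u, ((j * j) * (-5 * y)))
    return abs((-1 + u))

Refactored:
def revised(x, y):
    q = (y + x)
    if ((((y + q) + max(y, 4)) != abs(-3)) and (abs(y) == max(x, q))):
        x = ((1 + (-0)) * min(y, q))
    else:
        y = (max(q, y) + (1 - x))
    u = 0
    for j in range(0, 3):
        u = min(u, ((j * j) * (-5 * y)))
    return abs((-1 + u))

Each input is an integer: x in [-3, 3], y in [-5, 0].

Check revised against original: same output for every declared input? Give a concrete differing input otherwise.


Although `max(y, q)` became `min(y, q)`, no input in the stated domain can expose it.
Tracing x=1, y=0: original: q := 1 | ((((y + q) + max(y, 4)) != abs(-3)) and (abs(y) == max(x, q))): false | y := 1 | u := 0 | iter j=0: | u := 0 | iter j=1: | u := -5 | iter j=2: | u := -20 | result 21 | revised: q := 1 | ((((y + q) + max(y, 4)) != abs(-3)) and (abs(y) == max(x, q))): false | y := 1 | u := 0 | iter j=0: | u := 0 | iter j=1: | u := -5 | iter j=2: | u := -20 | result 21 — matching result 21.
Across all 42 domain points the two functions coincide.
verdict: equivalent


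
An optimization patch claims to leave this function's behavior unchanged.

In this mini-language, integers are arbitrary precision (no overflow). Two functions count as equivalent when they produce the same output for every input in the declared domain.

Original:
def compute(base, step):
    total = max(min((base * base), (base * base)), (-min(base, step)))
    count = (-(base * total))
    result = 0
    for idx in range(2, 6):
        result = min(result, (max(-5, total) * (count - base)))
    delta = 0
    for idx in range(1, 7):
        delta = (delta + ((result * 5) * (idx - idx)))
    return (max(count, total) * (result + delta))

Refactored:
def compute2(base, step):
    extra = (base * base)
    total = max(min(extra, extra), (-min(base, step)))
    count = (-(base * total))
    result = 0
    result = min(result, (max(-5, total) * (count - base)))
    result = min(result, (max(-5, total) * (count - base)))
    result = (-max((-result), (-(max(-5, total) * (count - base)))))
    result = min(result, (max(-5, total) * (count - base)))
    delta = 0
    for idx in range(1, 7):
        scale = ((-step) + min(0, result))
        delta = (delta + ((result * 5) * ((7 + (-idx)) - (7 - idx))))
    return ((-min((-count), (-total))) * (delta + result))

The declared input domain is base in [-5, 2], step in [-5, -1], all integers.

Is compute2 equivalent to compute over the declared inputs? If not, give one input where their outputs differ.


The two are interchangeable: arithmetic usage differs; also loop structure differs; also local variable names differ; also constant usage differs; also statement counts differ; also min/max/abs usage differs, and every declared input agrees.
Spot check at base=-2, step=-4 — compute: total = 4; count = 8; result = 0; [idx=2]; result = 0; [idx=3]; result = 0; [idx=4]; result = 0; [idx=5]; result = 0; delta = 0; [idx=1]; delta = 0; [idx=2]; delta = 0; [idx=3]; delta = 0; [idx=4]; delta = 0; [idx=5]; delta = 0; [idx=6]; delta = 0; return 0. compute2: extra = 4; total = 4; count = 8; result = 0; result = 0; result = 0; result = 0; result = 0; delta = 0; [idx=1]; scale = 4; delta = 0; [idx=2]; scale = 4; delta = 0; [idx=3]; scale = 4; delta = 0; [idx=4]; scale = 4; delta = 0; [idx=5]; scale = 4; delta = 0; [idx=6]; scale = 4; delta = 0; return 0. Both give 0.
Across all 40 domain points the two functions coincide.
verdict: equivalent


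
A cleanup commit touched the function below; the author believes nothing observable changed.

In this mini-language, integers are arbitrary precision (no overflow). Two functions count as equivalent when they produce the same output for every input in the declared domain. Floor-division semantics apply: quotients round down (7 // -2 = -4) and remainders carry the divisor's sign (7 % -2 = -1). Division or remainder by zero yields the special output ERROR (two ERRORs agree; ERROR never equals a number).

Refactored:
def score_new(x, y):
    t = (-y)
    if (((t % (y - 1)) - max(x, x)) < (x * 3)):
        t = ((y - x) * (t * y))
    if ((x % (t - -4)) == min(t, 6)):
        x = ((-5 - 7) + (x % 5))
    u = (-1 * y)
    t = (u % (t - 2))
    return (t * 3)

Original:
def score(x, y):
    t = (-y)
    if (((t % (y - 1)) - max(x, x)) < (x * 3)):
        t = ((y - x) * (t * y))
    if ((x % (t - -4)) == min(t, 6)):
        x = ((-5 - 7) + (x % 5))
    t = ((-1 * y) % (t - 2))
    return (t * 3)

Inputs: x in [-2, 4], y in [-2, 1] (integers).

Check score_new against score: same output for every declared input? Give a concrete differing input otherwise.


Reading the diff, among the changes: statement counts differ; local variable names differ.
One worked example (x=2, y=-1) — score: t=1, then (((t % (y - 1)) - max(x, x)) < (x * 3)) is true, then t=3, then ((x % (t - -4)) == min(t, 6)) is false, then t=0, then returns 0; score_new: t=1, then (((t % (y - 1)) - max(x, x)) < (x * 3)) is true, then t=3, then ((x % (t - -4)) == min(t, 6)) is false, then u=1, then t=0, then returns 0; agreement on 0.
Checked all 28 inputs in the declared domain: the outputs agree on every one.
verdict: equivalent


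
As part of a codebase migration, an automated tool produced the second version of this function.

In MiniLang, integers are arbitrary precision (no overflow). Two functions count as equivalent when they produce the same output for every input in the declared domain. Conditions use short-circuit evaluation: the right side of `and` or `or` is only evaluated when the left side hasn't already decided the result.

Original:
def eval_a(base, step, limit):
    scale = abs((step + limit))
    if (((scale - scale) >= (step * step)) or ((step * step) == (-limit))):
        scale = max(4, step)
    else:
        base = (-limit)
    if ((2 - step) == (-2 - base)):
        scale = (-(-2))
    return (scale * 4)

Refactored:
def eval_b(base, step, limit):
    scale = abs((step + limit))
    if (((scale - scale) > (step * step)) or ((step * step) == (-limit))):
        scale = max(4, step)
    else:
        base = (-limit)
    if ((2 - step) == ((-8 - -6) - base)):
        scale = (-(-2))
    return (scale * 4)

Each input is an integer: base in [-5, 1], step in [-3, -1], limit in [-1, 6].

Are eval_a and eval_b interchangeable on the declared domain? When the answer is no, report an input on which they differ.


Equivalent. The edit looks behavioral (`((scale - scale) >= (step * step))` became `((scale - scale) > (step * step))`), but over these ranges it never changes the outcome.
An exhaustive pass over the 168 declared inputs shows identical outputs.
Tracing base=0, step=-1, limit=3: eval_a: scale = 2; (((scale - scale) >= (step * step)) or ((step * step) == (-limit))) -> false; base = -3; ((2 - step) == (-2 - base)) -> false; return 8 | eval_b: scale = 2; (((scale - scale) > (step * step)) or ((step * step) == (-limit))) -> false; base = -3; ((2 - step) == ((-8 - -6) - base)) -> false; return 8 — matching result 8.
verdict: equivalent


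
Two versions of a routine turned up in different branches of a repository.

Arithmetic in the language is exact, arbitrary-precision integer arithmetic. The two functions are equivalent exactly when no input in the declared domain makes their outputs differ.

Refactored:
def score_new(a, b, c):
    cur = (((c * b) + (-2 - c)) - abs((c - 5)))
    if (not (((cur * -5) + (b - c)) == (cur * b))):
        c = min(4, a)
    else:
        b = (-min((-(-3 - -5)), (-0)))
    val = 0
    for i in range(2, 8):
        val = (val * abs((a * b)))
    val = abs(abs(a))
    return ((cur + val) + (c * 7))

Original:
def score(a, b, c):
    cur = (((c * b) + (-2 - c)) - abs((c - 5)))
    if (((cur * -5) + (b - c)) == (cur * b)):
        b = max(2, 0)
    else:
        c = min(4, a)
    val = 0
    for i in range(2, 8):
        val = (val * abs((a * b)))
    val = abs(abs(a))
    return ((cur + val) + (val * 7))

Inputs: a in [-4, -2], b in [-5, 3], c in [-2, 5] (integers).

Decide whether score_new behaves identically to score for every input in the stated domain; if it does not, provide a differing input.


Input a=-4, b=-5, c=-2: 35 from score versus -21 from score_new.
verdict: not equivalent; witness: a=-4, b=-5, c=-2


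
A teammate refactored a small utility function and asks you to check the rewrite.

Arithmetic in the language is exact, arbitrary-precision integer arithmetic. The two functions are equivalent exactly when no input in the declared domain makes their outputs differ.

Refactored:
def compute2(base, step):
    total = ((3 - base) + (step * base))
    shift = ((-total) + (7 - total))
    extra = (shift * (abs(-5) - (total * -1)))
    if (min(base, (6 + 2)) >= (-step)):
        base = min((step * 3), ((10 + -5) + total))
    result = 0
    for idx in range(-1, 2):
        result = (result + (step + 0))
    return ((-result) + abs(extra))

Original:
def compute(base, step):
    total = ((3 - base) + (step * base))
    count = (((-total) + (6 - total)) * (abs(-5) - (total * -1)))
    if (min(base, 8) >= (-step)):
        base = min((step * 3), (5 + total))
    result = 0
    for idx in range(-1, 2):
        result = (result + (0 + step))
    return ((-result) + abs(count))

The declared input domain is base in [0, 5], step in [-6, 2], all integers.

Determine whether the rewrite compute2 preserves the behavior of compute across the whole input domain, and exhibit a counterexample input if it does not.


Consider the input base=0, step=-6.
compute: total = 3; count = 0; (min(base, 8) >= (-step)) -> false; result = 0; [idx=-1]; result = -6; [idx=0]; result = -12; [idx=1]; result = -18; return 18
compute2: total = 3; shift = 1; extra = 8; (min(base, (6 + 2)) >= (-step)) -> false; result = 0; [idx=-1]; result = -6; [idx=0]; result = -12; [idx=1]; result = -18; return 26
18 vs 26 — the two versions disagree here.
verdict: not equivalent; witness: base=0, step=-6


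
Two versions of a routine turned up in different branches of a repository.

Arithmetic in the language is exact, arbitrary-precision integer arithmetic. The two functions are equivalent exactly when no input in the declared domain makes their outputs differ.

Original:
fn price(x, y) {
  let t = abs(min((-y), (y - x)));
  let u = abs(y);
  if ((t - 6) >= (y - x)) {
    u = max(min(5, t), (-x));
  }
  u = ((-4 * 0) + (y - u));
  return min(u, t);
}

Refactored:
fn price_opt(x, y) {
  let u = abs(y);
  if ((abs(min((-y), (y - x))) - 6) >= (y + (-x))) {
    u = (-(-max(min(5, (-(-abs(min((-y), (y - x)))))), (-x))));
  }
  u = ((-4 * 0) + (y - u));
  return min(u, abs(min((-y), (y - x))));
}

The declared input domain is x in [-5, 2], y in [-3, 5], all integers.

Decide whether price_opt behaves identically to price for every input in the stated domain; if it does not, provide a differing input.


Comparing the listings, the differences include: statement counts differ, min/max/abs usage differs, local variable names differ, arithmetic usage differs.
Spot check at x=1, y=-3 — price: t := 4 | u := 3 | ((t - 6) >= (y - x)): true | u := 4 | u := -7 | result -7. price_opt: u := 3 | ((abs(min((-y), (y - x))) - 6) >= (y + (-x))): true | u := 4 | u := -7 | result -7. Both give -7.
An exhaustive pass over the 72 declared inputs shows identical outputs.
verdict: equivalent


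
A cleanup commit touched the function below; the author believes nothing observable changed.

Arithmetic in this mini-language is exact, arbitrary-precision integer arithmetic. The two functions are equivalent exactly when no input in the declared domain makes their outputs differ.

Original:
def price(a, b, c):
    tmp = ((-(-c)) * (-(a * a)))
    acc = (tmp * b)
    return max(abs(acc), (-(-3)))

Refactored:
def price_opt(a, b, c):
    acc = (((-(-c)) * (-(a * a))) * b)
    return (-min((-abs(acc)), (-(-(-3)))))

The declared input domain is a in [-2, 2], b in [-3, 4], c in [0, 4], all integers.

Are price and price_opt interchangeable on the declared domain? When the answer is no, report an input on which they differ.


Comparing the listings, the differences include: min/max/abs usage differs; and statement counts differ; and local variable names differ.
Spot check at a=0, b=-1, c=3 — price: tmp := 0 | acc := 0 | result 3. price_opt: acc := 0 | result 3. Both give 3.
Every one of the 200 inputs gives matching results.
verdict: equivalent


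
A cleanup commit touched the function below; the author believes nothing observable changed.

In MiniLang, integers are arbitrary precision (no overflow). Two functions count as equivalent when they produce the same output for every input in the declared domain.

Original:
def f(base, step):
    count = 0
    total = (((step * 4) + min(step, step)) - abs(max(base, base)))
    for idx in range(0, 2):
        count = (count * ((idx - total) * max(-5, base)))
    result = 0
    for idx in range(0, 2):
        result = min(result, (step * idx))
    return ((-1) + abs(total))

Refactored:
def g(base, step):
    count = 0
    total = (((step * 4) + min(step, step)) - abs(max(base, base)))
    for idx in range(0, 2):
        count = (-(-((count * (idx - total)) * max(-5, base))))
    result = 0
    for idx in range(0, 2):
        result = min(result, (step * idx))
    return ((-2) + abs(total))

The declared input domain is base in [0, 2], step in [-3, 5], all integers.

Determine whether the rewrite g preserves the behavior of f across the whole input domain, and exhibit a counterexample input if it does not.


Input base=0, step=-3: 14 from f versus 13 from g.
verdict: not equivalent; witness: base=0, step=-3


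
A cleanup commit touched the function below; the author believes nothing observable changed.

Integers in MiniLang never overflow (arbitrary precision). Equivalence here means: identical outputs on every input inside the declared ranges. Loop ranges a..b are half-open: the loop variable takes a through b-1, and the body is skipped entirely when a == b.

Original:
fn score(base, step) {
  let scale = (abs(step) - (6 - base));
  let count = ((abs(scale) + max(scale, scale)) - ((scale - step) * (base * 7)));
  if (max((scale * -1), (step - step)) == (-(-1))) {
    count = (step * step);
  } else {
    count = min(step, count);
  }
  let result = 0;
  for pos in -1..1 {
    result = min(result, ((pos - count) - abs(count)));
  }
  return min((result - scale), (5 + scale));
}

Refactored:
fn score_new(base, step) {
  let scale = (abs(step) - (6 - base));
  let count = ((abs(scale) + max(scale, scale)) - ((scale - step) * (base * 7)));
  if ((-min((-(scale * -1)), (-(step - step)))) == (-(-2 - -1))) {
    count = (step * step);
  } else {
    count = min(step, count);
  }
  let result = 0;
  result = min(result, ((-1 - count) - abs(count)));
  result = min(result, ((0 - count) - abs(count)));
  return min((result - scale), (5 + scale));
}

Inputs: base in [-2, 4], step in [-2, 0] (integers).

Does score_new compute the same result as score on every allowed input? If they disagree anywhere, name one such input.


Although min/max/abs usage differs, and loop structure differs, and constant usage differs, and local variable names differ, and arithmetic usage differs, 21/21 inputs agree.
verdict: equivalent


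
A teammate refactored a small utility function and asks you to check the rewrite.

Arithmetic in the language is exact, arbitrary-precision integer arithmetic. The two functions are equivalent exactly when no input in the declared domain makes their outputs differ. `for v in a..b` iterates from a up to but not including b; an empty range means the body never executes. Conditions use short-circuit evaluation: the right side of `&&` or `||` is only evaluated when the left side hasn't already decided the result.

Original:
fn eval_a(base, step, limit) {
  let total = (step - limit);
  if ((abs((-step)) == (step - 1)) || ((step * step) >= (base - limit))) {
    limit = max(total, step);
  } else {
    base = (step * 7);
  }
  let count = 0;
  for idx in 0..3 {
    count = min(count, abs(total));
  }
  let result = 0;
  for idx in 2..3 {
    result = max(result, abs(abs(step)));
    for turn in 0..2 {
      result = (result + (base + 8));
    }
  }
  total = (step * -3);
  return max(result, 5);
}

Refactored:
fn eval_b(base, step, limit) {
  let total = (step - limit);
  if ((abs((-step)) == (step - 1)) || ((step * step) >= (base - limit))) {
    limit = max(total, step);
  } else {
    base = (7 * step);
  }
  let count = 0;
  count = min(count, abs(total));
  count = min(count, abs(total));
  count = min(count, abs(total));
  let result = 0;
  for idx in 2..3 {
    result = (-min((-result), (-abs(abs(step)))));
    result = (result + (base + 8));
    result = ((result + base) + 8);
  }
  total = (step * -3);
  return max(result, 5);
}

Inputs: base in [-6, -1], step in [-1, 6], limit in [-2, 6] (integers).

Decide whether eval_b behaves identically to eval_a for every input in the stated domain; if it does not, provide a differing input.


Behavior is preserved: although loop structure differs, plus statement counts differ, plus local variable names differ, plus arithmetic usage differs, plus min/max/abs usage differs, plus constant usage differs, the outputs never diverge.
Spot check at base=-1, step=4, limit=-1 — eval_a: total=5, then ((abs((-step)) == (step - 1)) || ((step * step) >= (base - limit))) is true, then limit=5, then count=0, then (idx=0), then count=0, then (idx=1), then count=0, then (idx=2), then count=0, then result=0, then (idx=2), then result=4, then (turn=0), then result=11, then (turn=1), then result=18, then total=-12, then returns 18. eval_b: total=5, then ((abs((-step)) == (step - 1)) || ((step * step) >= (base - limit))) is true, then limit=5, then count=0, then count=0, then count=0, then count=0, then result=0, then (idx=2), then result=4, then result=11, then result=18, then total=-12, then returns 18. Both give 18.
Sweeping the whole domain (432 inputs) finds no disagreement.
verdict: equivalent


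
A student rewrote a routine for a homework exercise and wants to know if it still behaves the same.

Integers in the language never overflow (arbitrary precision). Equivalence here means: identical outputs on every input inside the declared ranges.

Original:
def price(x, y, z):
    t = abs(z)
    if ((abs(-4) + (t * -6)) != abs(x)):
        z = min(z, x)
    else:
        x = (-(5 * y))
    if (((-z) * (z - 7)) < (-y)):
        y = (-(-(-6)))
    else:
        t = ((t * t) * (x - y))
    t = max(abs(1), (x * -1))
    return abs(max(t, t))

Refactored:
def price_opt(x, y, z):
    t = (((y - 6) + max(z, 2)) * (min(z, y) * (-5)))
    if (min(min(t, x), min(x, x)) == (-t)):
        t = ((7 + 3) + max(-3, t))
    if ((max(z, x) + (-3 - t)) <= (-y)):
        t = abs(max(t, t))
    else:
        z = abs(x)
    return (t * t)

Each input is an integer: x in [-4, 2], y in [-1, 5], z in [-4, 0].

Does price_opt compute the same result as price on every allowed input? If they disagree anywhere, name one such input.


Not equivalent: x=-4, y=-1, z=-4 separates them (4 vs 10000).
price: t = 4; ((abs(-4) + (t * -6)) != abs(x)) -> true; z = -4; (((-z) * (z - 7)) < (-y)) -> true; y = -6; t = 4; return 4
price_opt: t = -100; (min(min(t, x), min(x, x)) == (-t)) -> false; ((max(z, x) + (-3 - t)) <= (-y)) -> false; z = 4; return 10000
verdict: not equivalent; witness: x=-4, y=-1, z=-4


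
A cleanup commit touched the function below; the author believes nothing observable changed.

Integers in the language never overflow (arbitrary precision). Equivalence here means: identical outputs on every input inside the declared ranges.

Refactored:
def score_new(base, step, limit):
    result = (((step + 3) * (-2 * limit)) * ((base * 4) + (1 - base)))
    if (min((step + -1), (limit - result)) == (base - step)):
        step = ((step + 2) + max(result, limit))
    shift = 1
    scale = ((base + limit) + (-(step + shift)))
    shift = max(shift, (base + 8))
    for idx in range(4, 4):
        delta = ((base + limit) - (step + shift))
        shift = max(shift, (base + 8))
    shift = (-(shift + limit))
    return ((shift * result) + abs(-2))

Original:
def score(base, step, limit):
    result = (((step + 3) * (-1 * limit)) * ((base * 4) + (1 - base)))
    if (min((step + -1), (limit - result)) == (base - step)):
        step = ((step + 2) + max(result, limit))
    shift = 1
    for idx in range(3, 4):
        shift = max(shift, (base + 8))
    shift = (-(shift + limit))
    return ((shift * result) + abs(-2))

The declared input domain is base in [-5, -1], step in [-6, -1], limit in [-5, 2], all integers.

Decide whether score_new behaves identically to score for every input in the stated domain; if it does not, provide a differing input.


Evaluate both at base=-5, step=-6, limit=-5.
score: result = 210; (min((step + -1), (limit - result)) == (base - step)) -> false; shift = 1; [idx=3]; shift = 3; shift = 2; return 422
score_new: result = 420; (min((step + -1), (limit - result)) == (base - step)) -> false; shift = 1; scale = -5; shift = 3; the idx loop: no iterations; shift = 2; return 842
422 vs 842 — the two versions disagree here.
verdict: not equivalent; witness: base=-5, step=-6, limit=-5


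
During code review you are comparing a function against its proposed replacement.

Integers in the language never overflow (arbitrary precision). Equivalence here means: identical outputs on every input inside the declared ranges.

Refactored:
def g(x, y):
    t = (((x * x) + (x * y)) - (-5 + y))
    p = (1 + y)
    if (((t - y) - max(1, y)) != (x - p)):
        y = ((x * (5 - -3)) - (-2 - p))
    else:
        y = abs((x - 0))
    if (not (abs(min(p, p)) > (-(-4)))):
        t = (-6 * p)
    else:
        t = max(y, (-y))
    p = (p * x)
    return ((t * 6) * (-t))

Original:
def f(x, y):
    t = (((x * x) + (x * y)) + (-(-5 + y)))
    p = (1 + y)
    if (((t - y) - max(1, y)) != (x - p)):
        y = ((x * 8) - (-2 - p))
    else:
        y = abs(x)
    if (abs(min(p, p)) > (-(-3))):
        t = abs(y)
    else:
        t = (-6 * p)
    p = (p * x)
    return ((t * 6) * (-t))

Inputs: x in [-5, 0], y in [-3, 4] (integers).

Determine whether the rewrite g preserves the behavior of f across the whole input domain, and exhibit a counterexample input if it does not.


These are not equivalent — on x=-5, y=3 the outputs split (-6936 vs -3456).
f: t becomes 12; next p becomes 4; next (((t - y) - max(1, y)) != (x - p)) evaluates to true; next y becomes -34; next (abs(min(p, p)) > (-(-3))) evaluates to true; next t becomes 34; next p becomes -20; next final value -6936
g: t becomes 12; next p becomes 4; next (((t - y) - max(1, y)) != (x - p)) evaluates to true; next y becomes -34; next (not (abs(min(p, p)) > (-(-4)))) evaluates to true; next t becomes -24; next p becomes -20; next final value -3456
verdict: not equivalent; witness: x=-5, y=3


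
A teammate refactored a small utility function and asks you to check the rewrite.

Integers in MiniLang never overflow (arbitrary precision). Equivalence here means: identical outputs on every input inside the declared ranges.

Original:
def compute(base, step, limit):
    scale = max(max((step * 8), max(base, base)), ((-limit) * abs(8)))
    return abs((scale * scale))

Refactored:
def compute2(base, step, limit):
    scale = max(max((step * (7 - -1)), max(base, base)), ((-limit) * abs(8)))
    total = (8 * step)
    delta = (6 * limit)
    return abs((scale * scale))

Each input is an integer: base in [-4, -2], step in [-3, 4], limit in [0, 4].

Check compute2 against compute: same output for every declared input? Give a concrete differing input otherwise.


This is a faithful refactor — statement counts differ; also constant usage differs; also arithmetic usage differs; also local variable names differ, but the computed results match everywhere.
Spot check at base=-4, step=3, limit=0 — compute: scale becomes 24; next final value 576. compute2: scale becomes 24; next total becomes 24; next delta becomes 0; next final value 576. Both give 576.
Across all 120 domain points the two functions coincide.
verdict: equivalent


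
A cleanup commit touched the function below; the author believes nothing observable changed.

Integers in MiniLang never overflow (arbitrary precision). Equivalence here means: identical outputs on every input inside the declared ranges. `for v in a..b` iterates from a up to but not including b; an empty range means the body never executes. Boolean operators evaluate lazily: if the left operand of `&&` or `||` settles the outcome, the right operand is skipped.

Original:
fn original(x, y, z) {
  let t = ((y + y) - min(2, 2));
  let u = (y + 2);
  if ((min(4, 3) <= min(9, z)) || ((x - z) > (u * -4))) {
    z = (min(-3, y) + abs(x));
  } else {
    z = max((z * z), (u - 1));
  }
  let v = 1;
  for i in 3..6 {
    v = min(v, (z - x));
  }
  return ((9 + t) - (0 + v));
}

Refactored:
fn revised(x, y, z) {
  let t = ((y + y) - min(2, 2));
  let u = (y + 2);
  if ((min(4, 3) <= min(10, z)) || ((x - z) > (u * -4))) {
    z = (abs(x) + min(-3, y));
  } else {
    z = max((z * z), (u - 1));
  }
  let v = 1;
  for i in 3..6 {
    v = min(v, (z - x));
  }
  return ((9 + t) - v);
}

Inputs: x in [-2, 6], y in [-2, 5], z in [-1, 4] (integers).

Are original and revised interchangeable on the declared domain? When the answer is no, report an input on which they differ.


Although `9` became `10`, no input in the stated domain can expose it.
As a probe, take x=1, y=-2, z=2: original runs t becomes -6; next u becomes 0; next ((min(4, 3) <= min(9, z)) || ((x - z) > (u * -4))) evaluates to false; next z becomes 4; next v becomes 1; next at i=3:; next v becomes 1; next at i=4:; next v becomes 1; next at i=5:; next v becomes 1; next final value 2; revised runs t becomes -6; next u becomes 0; next ((min(4, 3) <= min(10, z)) || ((x - z) > (u * -4))) evaluates to false; next z becomes 4; next v becomes 1; next at i=3:; next v becomes 1; next at i=4:; next v becomes 1; next at i=5:; next v becomes 1; next final value 2; both end at 2.
An exhaustive pass over the 432 declared inputs shows identical outputs.
verdict: equivalent


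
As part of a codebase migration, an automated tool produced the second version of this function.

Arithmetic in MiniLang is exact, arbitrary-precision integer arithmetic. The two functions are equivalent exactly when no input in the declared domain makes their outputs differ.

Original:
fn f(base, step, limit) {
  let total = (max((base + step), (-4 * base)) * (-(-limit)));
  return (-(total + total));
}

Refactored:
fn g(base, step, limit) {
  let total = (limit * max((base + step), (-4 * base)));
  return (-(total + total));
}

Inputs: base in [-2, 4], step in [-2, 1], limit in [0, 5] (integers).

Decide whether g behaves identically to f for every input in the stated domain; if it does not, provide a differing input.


Comparing the listings, the differences include: same computation, different form.
As a probe, take base=-2, step=-1, limit=2: f runs total=16, then returns -32; g runs total=16, then returns -32; both end at -32.
Sweeping the whole domain (168 inputs) finds no disagreement.
verdict: equivalent


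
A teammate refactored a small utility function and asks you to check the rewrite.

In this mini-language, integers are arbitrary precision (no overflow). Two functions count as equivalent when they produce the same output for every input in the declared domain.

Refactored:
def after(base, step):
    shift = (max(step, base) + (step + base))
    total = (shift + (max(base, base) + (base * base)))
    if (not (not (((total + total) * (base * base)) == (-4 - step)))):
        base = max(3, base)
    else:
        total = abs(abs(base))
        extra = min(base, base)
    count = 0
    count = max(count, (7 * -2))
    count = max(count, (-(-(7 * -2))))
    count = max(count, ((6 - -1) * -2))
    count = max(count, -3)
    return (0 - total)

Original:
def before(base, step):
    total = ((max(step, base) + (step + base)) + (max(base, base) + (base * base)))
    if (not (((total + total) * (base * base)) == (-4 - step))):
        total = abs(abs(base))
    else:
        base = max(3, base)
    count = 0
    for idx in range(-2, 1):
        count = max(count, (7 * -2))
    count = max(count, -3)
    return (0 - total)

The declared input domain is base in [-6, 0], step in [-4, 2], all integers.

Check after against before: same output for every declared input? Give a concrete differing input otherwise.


This is a faithful refactor — boolean connective usage differs, and constant usage differs, and statement counts differ, and min/max/abs usage differs, and loop structure differs, and local variable names differ, and arithmetic usage differs, but the computed results match everywhere.
As a probe, take base=-5, step=2: before runs total=19, then (not (((total + total) * (base * base)) == (-4 - step))) is true, then total=5, then count=0, then (idx=-2), then count=0, then (idx=-1), then count=0, then (idx=0), then count=0, then count=0, then returns -5; after runs shift=-1, then total=19, then (not (not (((total + total) * (base * base)) == (-4 - step)))) is false, then total=5, then extra=-5, then count=0, then count=0, then count=0, then count=0, then count=0, then returns -5; both end at -5.
Checked all 49 inputs in the declared domain: the outputs agree on every one.
verdict: equivalent


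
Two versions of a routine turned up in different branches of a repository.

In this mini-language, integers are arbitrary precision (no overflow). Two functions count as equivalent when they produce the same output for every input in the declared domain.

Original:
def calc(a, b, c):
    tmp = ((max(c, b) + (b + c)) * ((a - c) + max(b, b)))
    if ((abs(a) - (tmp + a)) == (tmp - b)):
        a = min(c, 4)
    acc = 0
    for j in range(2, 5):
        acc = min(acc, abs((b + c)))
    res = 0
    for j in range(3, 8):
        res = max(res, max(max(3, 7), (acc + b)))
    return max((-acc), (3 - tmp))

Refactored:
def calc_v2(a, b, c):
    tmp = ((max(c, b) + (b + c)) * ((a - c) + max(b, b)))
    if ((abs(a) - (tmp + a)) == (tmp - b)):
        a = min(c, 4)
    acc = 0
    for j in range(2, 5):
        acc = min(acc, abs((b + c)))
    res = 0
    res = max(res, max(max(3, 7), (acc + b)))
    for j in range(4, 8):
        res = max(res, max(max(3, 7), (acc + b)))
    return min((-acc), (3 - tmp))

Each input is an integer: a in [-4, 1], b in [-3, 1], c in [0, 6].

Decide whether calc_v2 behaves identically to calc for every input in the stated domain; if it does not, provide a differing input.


Try a=-4, b=-3, c=0.
calc: tmp becomes 21; next ((abs(a) - (tmp + a)) == (tmp - b)) evaluates to false; next acc becomes 0; next at j=2:; next acc becomes 0; next at j=3:; next acc becomes 0; next at j=4:; next acc becomes 0; next res becomes 0; next at j=3:; next res becomes 7; next at j=4:; next res becomes 7; next at j=5:; next res becomes 7; next at j=6:; next res becomes 7; next at j=7:; next res becomes 7; next final value 0
calc_v2: tmp becomes 21; next ((abs(a) - (tmp + a)) == (tmp - b)) evaluates to false; next acc becomes 0; next at j=2:; next acc becomes 0; next at j=3:; next acc becomes 0; next at j=4:; next acc becomes 0; next res becomes 0; next res becomes 7; next at j=4:; next res becomes 7; next at j=5:; next res becomes 7; next at j=6:; next res becomes 7; next at j=7:; next res becomes 7; next final value -18
0 != -18, so the rewrite changes behavior.
verdict: not equivalent; witness: a=-4, b=-3, c=0


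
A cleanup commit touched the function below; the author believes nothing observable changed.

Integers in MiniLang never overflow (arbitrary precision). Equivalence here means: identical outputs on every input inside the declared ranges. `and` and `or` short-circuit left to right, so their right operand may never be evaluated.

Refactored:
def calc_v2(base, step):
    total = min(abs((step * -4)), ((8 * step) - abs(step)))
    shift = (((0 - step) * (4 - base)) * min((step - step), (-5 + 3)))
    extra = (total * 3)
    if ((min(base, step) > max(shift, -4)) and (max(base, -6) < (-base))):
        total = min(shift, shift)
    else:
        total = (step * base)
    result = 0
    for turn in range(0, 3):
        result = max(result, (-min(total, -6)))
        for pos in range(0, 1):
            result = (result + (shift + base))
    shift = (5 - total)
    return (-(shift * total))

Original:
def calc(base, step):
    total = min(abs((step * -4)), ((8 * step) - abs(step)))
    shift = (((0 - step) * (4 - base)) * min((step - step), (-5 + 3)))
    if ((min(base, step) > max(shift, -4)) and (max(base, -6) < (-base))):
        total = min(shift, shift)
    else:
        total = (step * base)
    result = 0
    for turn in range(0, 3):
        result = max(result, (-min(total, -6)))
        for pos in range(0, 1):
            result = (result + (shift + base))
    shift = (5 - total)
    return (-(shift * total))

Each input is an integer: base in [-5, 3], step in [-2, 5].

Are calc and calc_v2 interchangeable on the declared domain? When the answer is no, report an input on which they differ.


Side by side, the visible changes include: constant usage differs, statement counts differ, local variable names differ, arithmetic usage differs.
As a probe, take base=2, step=1: calc runs total=4, then shift=4, then ((min(base, step) > max(shift, -4)) and (max(base, -6) < (-base))) is false, then total=2, then result=0, then (turn=0), then result=6, then (pos=0), then result=12, then (turn=1), then result=12, then (pos=0), then result=18, then (turn=2), then result=18, then (pos=0), then result=24, then shift=3, then returns -6; calc_v2 runs total=4, then shift=4, then extra=12, then ((min(base, step) > max(shift, -4)) and (max(base, -6) < (-base))) is false, then total=2, then result=0, then (turn=0), then result=6, then (pos=0), then result=12, then (turn=1), then result=12, then (pos=0), then result=18, then (turn=2), then result=18, then (pos=0), then result=24, then shift=3, then returns -6; both end at -6.
Every one of the 72 inputs gives matching results.
verdict: equivalent


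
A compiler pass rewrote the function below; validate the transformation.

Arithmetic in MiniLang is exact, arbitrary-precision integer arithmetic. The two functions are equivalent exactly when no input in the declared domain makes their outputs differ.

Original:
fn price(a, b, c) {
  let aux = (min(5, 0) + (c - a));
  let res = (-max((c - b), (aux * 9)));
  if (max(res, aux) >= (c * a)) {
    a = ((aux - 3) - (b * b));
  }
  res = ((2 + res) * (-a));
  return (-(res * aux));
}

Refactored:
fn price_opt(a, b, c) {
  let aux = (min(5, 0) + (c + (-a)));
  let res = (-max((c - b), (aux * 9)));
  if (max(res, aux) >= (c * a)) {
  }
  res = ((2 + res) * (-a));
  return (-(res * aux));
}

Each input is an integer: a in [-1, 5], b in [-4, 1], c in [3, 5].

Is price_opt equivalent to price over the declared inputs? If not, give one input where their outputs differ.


At a=-1, b=-4, c=3: price gives 2040, price_opt gives 136.
verdict: not equivalent; witness: a=-1, b=-4, c=3


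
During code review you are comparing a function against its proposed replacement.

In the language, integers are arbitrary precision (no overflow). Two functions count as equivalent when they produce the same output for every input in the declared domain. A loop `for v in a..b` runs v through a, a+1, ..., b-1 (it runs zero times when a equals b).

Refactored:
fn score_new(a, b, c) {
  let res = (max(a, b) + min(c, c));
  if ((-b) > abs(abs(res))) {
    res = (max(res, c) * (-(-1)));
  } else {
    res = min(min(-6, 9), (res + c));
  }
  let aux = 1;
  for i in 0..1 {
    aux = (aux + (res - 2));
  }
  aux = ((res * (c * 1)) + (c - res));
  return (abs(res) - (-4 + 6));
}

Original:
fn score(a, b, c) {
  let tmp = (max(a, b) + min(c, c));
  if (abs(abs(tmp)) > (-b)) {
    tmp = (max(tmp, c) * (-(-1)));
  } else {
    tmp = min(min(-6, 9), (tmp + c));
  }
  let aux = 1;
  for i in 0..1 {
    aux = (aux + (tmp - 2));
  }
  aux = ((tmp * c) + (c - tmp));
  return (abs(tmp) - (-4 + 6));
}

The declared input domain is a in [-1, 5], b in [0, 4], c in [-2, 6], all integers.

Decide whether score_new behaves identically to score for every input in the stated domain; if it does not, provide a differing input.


The rewrite breaks on a=-1, b=0, c=-2, where the results are 0 and 4.
score: tmp=-2, then (abs(abs(tmp)) > (-b)) is true, then tmp=-2, then aux=1, then (i=0), then aux=-3, then aux=4, then returns 0
score_new: res=-2, then ((-b) > abs(abs(res))) is false, then res=-6, then aux=1, then (i=0), then aux=-7, then aux=16, then returns 4
verdict: not equivalent; witness: a=-1, b=0, c=-2


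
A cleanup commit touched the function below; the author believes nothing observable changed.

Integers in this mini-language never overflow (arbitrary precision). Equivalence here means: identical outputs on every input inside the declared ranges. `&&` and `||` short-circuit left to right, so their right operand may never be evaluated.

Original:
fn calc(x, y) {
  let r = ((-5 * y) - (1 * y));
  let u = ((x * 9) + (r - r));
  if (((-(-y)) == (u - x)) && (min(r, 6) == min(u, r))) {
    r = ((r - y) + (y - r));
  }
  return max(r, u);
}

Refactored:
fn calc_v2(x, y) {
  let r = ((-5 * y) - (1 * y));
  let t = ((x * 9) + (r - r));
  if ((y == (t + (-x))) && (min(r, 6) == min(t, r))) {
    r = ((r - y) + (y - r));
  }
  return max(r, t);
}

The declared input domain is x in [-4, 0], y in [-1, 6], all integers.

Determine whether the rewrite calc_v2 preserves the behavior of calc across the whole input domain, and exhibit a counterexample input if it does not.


Behavior is preserved: although local variable names differ; and arithmetic usage differs, the outputs never diverge.
One worked example (x=-1, y=5) — calc: r = -30; u = -9; (((-(-y)) == (u - x)) && (min(r, 6) == min(u, r))) -> false; return -9; calc_v2: r = -30; t = -9; ((y == (t + (-x))) && (min(r, 6) == min(t, r))) -> false; return -9; agreement on -9.
Every one of the 40 inputs gives matching results.
verdict: equivalent


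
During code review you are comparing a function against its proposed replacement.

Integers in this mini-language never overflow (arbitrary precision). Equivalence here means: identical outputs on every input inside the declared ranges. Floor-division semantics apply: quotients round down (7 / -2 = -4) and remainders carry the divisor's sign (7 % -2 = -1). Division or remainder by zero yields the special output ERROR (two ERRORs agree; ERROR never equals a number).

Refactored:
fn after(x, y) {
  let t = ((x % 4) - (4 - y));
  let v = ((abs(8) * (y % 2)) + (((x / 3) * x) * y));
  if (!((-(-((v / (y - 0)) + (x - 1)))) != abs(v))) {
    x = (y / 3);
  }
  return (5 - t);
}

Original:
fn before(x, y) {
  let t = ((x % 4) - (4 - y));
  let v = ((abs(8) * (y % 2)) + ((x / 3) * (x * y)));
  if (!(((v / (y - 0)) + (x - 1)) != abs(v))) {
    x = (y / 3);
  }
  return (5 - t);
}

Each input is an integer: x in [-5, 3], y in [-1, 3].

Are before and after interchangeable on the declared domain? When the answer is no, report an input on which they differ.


Reading the diff, among the changes: same computation, different form.
Spot check at x=1, y=-1 — before: t becomes -4; next v becomes 8; next (!(((v / (y - 0)) + (x - 1)) != abs(v))) evaluates to false; next final value 9. after: t becomes -4; next v becomes 8; next (!((-(-((v / (y - 0)) + (x - 1)))) != abs(v))) evaluates to false; next final value 9. Both give 9.
Sweeping the whole domain (45 inputs) finds no disagreement.
verdict: equivalent


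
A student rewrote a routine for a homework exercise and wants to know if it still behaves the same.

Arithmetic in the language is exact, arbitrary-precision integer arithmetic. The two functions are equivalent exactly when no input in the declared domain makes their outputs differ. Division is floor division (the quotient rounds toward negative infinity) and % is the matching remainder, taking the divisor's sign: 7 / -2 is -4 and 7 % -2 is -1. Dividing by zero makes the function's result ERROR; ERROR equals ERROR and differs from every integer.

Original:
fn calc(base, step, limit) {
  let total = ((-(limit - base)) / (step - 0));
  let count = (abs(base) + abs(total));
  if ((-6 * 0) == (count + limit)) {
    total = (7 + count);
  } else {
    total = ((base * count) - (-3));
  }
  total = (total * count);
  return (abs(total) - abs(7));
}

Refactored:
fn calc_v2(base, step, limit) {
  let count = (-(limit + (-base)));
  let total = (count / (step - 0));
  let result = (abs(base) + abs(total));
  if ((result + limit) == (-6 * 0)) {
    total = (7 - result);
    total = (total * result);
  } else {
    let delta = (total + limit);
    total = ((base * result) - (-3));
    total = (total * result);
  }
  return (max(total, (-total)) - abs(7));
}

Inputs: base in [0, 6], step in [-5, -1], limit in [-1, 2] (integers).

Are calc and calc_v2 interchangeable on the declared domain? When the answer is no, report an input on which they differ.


Evaluate both at base=0, step=-5, limit=-1.
calc: total := -1 | count := 1 | ((-6 * 0) == (count + limit)): true | total := 8 | total := 8 | result 1
calc_v2: count := 1 | total := -1 | result := 1 | ((result + limit) == (-6 * 0)): true | total := 6 | total := 6 | result -1
1 vs -1 — the two versions disagree here.
verdict: not equivalent; witness: base=0, step=-5, limit=-1
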